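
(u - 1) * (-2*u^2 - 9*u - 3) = -2*u^3 - 7*u^2 + 6*u + 3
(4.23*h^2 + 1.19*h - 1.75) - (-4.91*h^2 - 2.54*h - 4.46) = 9.14*h^2 + 3.73*h + 2.71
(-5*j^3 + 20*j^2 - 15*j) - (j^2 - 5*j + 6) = -5*j^3 + 19*j^2 - 10*j - 6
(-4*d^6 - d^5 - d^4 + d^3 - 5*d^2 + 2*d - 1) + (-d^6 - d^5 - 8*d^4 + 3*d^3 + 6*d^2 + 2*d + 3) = -5*d^6 - 2*d^5 - 9*d^4 + 4*d^3 + d^2 + 4*d + 2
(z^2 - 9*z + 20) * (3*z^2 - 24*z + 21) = 3*z^4 - 51*z^3 + 297*z^2 - 669*z + 420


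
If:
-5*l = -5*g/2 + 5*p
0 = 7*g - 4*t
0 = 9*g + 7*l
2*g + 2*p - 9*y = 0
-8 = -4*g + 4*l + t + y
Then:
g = 672/569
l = -864/569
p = 1200/569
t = 1176/569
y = 416/569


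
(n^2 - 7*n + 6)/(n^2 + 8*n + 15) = (n^2 - 7*n + 6)/(n^2 + 8*n + 15)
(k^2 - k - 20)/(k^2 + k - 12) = (k - 5)/(k - 3)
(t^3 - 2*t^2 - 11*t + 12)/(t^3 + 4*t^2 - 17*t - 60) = (t - 1)/(t + 5)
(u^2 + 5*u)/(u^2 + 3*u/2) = 2*(u + 5)/(2*u + 3)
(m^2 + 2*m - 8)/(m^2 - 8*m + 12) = (m + 4)/(m - 6)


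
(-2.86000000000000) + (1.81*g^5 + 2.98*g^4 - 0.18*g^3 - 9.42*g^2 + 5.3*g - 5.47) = 1.81*g^5 + 2.98*g^4 - 0.18*g^3 - 9.42*g^2 + 5.3*g - 8.33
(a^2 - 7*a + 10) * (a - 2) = a^3 - 9*a^2 + 24*a - 20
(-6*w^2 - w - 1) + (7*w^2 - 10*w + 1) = w^2 - 11*w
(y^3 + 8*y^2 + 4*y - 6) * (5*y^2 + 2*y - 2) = 5*y^5 + 42*y^4 + 34*y^3 - 38*y^2 - 20*y + 12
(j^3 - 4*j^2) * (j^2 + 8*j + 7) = j^5 + 4*j^4 - 25*j^3 - 28*j^2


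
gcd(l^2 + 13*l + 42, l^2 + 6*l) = l + 6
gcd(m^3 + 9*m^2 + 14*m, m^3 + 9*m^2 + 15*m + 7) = m + 7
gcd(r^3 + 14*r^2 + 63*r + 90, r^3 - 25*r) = r + 5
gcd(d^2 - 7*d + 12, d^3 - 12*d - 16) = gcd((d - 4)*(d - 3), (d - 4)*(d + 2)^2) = d - 4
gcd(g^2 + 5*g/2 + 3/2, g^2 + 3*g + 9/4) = g + 3/2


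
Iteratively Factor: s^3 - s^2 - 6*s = (s - 3)*(s^2 + 2*s) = (s - 3)*(s + 2)*(s)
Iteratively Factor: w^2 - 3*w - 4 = (w + 1)*(w - 4)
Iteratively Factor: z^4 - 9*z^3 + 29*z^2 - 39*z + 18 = (z - 3)*(z^3 - 6*z^2 + 11*z - 6) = (z - 3)^2*(z^2 - 3*z + 2) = (z - 3)^2*(z - 1)*(z - 2)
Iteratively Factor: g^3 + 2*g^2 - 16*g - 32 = (g - 4)*(g^2 + 6*g + 8) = (g - 4)*(g + 2)*(g + 4)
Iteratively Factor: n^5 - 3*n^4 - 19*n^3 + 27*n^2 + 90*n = (n)*(n^4 - 3*n^3 - 19*n^2 + 27*n + 90) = n*(n - 5)*(n^3 + 2*n^2 - 9*n - 18) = n*(n - 5)*(n - 3)*(n^2 + 5*n + 6) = n*(n - 5)*(n - 3)*(n + 3)*(n + 2)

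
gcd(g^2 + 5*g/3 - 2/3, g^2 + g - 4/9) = g - 1/3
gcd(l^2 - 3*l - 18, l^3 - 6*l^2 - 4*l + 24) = l - 6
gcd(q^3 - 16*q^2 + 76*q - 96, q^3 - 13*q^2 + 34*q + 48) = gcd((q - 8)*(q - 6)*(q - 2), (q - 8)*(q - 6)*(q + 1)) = q^2 - 14*q + 48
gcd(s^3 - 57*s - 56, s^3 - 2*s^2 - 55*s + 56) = s^2 - s - 56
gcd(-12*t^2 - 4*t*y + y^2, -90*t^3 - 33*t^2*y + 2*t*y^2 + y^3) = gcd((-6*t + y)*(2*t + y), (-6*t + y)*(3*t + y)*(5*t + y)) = -6*t + y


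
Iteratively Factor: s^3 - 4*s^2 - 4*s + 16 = (s - 2)*(s^2 - 2*s - 8) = (s - 4)*(s - 2)*(s + 2)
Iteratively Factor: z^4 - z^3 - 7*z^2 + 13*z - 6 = (z - 1)*(z^3 - 7*z + 6) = (z - 1)^2*(z^2 + z - 6) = (z - 2)*(z - 1)^2*(z + 3)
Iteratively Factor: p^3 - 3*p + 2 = (p + 2)*(p^2 - 2*p + 1) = (p - 1)*(p + 2)*(p - 1)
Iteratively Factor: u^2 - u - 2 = (u - 2)*(u + 1)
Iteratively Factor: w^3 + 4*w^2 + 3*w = (w)*(w^2 + 4*w + 3) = w*(w + 3)*(w + 1)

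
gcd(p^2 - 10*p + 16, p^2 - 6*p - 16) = p - 8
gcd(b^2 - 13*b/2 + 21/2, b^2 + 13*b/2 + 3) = 1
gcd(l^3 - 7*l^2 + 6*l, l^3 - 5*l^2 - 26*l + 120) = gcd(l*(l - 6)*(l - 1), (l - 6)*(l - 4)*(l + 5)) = l - 6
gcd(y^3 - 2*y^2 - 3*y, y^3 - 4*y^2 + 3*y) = y^2 - 3*y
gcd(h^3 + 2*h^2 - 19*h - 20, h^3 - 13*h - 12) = h^2 - 3*h - 4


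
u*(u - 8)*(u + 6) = u^3 - 2*u^2 - 48*u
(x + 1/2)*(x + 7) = x^2 + 15*x/2 + 7/2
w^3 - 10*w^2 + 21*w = w*(w - 7)*(w - 3)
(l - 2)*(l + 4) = l^2 + 2*l - 8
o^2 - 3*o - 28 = (o - 7)*(o + 4)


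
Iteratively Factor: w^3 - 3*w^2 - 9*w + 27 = (w - 3)*(w^2 - 9) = (w - 3)^2*(w + 3)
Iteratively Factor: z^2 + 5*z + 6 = (z + 2)*(z + 3)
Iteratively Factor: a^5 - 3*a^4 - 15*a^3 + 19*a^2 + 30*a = (a - 2)*(a^4 - a^3 - 17*a^2 - 15*a) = (a - 2)*(a + 3)*(a^3 - 4*a^2 - 5*a) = (a - 2)*(a + 1)*(a + 3)*(a^2 - 5*a) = a*(a - 2)*(a + 1)*(a + 3)*(a - 5)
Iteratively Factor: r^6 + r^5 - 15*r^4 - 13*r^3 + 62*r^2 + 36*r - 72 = (r + 2)*(r^5 - r^4 - 13*r^3 + 13*r^2 + 36*r - 36) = (r - 3)*(r + 2)*(r^4 + 2*r^3 - 7*r^2 - 8*r + 12) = (r - 3)*(r - 2)*(r + 2)*(r^3 + 4*r^2 + r - 6) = (r - 3)*(r - 2)*(r - 1)*(r + 2)*(r^2 + 5*r + 6) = (r - 3)*(r - 2)*(r - 1)*(r + 2)*(r + 3)*(r + 2)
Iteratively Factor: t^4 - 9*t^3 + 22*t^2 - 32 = (t + 1)*(t^3 - 10*t^2 + 32*t - 32) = (t - 2)*(t + 1)*(t^2 - 8*t + 16) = (t - 4)*(t - 2)*(t + 1)*(t - 4)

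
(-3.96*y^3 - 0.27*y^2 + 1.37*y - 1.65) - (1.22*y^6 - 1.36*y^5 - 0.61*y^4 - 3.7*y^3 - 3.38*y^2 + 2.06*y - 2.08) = -1.22*y^6 + 1.36*y^5 + 0.61*y^4 - 0.26*y^3 + 3.11*y^2 - 0.69*y + 0.43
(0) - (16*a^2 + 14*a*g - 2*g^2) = -16*a^2 - 14*a*g + 2*g^2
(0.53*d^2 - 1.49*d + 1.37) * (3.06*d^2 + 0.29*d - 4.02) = 1.6218*d^4 - 4.4057*d^3 + 1.6295*d^2 + 6.3871*d - 5.5074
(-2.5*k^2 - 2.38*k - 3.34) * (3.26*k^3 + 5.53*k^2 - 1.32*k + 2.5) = -8.15*k^5 - 21.5838*k^4 - 20.7498*k^3 - 21.5786*k^2 - 1.5412*k - 8.35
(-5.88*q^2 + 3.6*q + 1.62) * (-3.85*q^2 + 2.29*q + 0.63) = 22.638*q^4 - 27.3252*q^3 - 1.6974*q^2 + 5.9778*q + 1.0206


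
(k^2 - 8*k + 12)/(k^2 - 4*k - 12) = (k - 2)/(k + 2)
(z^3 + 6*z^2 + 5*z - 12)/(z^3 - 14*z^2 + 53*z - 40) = (z^2 + 7*z + 12)/(z^2 - 13*z + 40)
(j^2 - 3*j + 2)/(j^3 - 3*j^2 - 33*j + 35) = (j - 2)/(j^2 - 2*j - 35)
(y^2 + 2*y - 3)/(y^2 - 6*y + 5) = (y + 3)/(y - 5)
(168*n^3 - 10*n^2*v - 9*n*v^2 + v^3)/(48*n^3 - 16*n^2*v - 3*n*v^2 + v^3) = (42*n^2 - 13*n*v + v^2)/(12*n^2 - 7*n*v + v^2)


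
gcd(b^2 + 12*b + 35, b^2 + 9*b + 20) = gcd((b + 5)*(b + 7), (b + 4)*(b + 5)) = b + 5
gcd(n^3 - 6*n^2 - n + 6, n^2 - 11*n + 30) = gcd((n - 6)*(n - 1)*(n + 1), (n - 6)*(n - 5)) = n - 6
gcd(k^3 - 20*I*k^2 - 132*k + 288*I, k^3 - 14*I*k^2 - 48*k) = k^2 - 14*I*k - 48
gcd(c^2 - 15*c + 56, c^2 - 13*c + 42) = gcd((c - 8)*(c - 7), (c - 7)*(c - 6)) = c - 7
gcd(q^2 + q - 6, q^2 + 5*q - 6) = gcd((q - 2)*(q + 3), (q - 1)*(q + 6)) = 1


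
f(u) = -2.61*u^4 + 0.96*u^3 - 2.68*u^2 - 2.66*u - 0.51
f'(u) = -10.44*u^3 + 2.88*u^2 - 5.36*u - 2.66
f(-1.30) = -11.14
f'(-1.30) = 32.11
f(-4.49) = -1190.28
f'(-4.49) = 1024.48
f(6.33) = -4071.64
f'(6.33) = -2569.15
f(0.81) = -5.04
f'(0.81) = -10.66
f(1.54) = -22.14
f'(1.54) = -42.21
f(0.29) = -1.50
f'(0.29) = -4.23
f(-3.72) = -576.94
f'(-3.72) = 594.57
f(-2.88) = -217.57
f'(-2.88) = 286.05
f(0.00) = -0.51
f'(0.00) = -2.66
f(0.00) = -0.51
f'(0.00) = -2.66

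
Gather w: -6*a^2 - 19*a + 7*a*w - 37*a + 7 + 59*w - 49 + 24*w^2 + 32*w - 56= -6*a^2 - 56*a + 24*w^2 + w*(7*a + 91) - 98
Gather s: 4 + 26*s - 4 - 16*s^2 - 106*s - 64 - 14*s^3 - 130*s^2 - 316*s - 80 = -14*s^3 - 146*s^2 - 396*s - 144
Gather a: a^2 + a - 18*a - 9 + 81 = a^2 - 17*a + 72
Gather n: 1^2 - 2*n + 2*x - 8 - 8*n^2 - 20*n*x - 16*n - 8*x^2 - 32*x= -8*n^2 + n*(-20*x - 18) - 8*x^2 - 30*x - 7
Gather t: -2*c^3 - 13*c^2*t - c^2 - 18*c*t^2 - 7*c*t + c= -2*c^3 - c^2 - 18*c*t^2 + c + t*(-13*c^2 - 7*c)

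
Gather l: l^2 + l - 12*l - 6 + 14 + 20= l^2 - 11*l + 28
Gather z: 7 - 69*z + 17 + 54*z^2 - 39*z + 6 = 54*z^2 - 108*z + 30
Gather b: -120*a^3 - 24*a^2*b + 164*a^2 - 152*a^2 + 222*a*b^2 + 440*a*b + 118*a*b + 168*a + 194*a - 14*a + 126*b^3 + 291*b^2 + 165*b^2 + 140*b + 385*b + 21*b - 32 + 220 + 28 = -120*a^3 + 12*a^2 + 348*a + 126*b^3 + b^2*(222*a + 456) + b*(-24*a^2 + 558*a + 546) + 216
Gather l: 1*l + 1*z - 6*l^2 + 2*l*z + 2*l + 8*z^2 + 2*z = -6*l^2 + l*(2*z + 3) + 8*z^2 + 3*z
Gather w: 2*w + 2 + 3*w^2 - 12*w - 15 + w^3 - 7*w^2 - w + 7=w^3 - 4*w^2 - 11*w - 6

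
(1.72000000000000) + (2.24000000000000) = 3.96000000000000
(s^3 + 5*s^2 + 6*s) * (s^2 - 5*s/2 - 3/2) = s^5 + 5*s^4/2 - 8*s^3 - 45*s^2/2 - 9*s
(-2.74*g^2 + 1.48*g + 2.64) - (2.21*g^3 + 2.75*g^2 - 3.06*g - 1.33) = -2.21*g^3 - 5.49*g^2 + 4.54*g + 3.97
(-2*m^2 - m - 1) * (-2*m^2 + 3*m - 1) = 4*m^4 - 4*m^3 + m^2 - 2*m + 1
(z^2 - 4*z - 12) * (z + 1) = z^3 - 3*z^2 - 16*z - 12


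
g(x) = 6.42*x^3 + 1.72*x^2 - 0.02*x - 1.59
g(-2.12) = -54.99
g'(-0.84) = 10.68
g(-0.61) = -2.40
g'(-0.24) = 0.26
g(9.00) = 4817.73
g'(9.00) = 1591.00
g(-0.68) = -2.80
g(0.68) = 1.21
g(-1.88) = -38.13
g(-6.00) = -1326.27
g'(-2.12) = 79.25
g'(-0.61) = 5.05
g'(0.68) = 11.23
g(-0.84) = -4.16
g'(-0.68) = 6.55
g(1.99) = 55.78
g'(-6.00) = 672.70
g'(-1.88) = 61.59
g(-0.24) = -1.57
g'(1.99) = 83.10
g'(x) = 19.26*x^2 + 3.44*x - 0.02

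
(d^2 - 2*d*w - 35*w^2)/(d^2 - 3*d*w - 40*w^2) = (-d + 7*w)/(-d + 8*w)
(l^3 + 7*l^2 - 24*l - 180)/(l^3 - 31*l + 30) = (l + 6)/(l - 1)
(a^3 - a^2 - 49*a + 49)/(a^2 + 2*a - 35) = (a^2 - 8*a + 7)/(a - 5)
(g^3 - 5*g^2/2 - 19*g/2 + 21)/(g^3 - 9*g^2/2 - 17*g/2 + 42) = (g - 2)/(g - 4)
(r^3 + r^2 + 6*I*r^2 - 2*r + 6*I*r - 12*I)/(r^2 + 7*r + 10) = (r^2 + r*(-1 + 6*I) - 6*I)/(r + 5)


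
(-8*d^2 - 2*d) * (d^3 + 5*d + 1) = -8*d^5 - 2*d^4 - 40*d^3 - 18*d^2 - 2*d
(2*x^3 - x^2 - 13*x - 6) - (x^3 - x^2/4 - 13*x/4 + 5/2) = x^3 - 3*x^2/4 - 39*x/4 - 17/2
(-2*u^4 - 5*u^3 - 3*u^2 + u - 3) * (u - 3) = -2*u^5 + u^4 + 12*u^3 + 10*u^2 - 6*u + 9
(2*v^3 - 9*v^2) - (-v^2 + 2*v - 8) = 2*v^3 - 8*v^2 - 2*v + 8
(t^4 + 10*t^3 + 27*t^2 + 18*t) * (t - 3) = t^5 + 7*t^4 - 3*t^3 - 63*t^2 - 54*t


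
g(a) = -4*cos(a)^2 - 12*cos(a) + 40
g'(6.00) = -5.50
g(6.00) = 24.79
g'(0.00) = 0.00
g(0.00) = 24.00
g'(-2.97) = -0.70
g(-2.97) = 47.94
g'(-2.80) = -1.49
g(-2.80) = 47.76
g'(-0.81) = -12.69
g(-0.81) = 29.82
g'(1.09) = 13.92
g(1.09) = 33.59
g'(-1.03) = -13.82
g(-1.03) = 32.76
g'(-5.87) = 7.76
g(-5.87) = 25.65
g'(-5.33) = 13.56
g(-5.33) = 31.71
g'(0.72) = 11.88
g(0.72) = 28.72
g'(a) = 8*sin(a)*cos(a) + 12*sin(a)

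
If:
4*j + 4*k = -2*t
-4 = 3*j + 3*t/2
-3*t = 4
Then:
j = -2/3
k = 4/3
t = -4/3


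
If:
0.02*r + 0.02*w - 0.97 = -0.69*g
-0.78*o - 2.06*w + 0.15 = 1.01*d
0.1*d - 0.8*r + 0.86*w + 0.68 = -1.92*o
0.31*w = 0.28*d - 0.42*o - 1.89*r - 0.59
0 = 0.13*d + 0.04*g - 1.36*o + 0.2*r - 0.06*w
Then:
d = 4.01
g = 1.45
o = 0.59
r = 0.50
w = -2.12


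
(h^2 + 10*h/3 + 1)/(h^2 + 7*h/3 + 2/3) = (h + 3)/(h + 2)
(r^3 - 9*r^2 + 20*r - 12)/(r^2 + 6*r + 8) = (r^3 - 9*r^2 + 20*r - 12)/(r^2 + 6*r + 8)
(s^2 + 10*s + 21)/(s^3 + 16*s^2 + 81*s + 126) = 1/(s + 6)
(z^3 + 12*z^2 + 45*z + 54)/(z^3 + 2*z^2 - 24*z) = (z^2 + 6*z + 9)/(z*(z - 4))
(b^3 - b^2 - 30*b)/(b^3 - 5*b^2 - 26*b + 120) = b/(b - 4)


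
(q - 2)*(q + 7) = q^2 + 5*q - 14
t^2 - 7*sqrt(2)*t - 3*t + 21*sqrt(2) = (t - 3)*(t - 7*sqrt(2))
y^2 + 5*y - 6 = (y - 1)*(y + 6)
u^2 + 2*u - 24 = (u - 4)*(u + 6)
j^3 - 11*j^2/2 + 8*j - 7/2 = (j - 7/2)*(j - 1)^2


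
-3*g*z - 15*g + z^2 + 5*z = (-3*g + z)*(z + 5)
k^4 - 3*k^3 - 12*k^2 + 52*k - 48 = (k - 3)*(k - 2)^2*(k + 4)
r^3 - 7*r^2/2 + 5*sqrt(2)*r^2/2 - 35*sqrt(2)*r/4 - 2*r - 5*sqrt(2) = (r - 4)*(r + 1/2)*(r + 5*sqrt(2)/2)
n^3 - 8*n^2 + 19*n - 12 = (n - 4)*(n - 3)*(n - 1)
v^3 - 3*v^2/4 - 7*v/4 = v*(v - 7/4)*(v + 1)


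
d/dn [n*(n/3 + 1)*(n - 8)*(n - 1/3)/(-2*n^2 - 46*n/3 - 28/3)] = (-18*n^5 - 159*n^4 + 568*n^3 + 2285*n^2 + 1876*n - 336)/(6*(9*n^4 + 138*n^3 + 613*n^2 + 644*n + 196))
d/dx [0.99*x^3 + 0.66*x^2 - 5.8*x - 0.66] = 2.97*x^2 + 1.32*x - 5.8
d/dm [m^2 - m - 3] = 2*m - 1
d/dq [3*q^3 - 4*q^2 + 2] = q*(9*q - 8)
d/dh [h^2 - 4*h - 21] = 2*h - 4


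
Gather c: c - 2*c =-c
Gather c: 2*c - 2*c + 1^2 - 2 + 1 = 0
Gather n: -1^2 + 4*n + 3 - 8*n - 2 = -4*n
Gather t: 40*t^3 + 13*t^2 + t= 40*t^3 + 13*t^2 + t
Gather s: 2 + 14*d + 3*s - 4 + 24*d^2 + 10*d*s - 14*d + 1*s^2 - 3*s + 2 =24*d^2 + 10*d*s + s^2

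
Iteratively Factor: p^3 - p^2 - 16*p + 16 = (p + 4)*(p^2 - 5*p + 4) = (p - 4)*(p + 4)*(p - 1)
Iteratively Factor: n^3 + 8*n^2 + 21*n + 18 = (n + 3)*(n^2 + 5*n + 6) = (n + 3)^2*(n + 2)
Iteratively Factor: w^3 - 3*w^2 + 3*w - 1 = (w - 1)*(w^2 - 2*w + 1) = (w - 1)^2*(w - 1)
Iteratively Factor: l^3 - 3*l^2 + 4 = (l + 1)*(l^2 - 4*l + 4) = (l - 2)*(l + 1)*(l - 2)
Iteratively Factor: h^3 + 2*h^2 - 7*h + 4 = (h - 1)*(h^2 + 3*h - 4) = (h - 1)*(h + 4)*(h - 1)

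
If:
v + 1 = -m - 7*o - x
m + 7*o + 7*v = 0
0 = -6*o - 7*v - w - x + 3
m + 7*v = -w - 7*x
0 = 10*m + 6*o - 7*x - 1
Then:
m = -21/92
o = -9/184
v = 15/184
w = 595/184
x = -47/92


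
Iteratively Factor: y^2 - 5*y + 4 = (y - 4)*(y - 1)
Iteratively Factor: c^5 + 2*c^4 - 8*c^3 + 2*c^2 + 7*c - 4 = (c - 1)*(c^4 + 3*c^3 - 5*c^2 - 3*c + 4) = (c - 1)*(c + 4)*(c^3 - c^2 - c + 1) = (c - 1)*(c + 1)*(c + 4)*(c^2 - 2*c + 1) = (c - 1)^2*(c + 1)*(c + 4)*(c - 1)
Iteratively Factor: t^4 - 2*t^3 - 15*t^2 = (t - 5)*(t^3 + 3*t^2) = t*(t - 5)*(t^2 + 3*t) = t*(t - 5)*(t + 3)*(t)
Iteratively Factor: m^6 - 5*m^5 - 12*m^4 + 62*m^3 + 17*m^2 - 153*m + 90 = (m - 1)*(m^5 - 4*m^4 - 16*m^3 + 46*m^2 + 63*m - 90) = (m - 1)^2*(m^4 - 3*m^3 - 19*m^2 + 27*m + 90) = (m - 5)*(m - 1)^2*(m^3 + 2*m^2 - 9*m - 18) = (m - 5)*(m - 1)^2*(m + 2)*(m^2 - 9) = (m - 5)*(m - 1)^2*(m + 2)*(m + 3)*(m - 3)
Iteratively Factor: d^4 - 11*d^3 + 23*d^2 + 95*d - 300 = (d + 3)*(d^3 - 14*d^2 + 65*d - 100) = (d - 5)*(d + 3)*(d^2 - 9*d + 20) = (d - 5)^2*(d + 3)*(d - 4)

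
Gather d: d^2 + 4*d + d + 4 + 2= d^2 + 5*d + 6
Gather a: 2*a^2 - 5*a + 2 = 2*a^2 - 5*a + 2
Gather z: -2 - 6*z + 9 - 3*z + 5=12 - 9*z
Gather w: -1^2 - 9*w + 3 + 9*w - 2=0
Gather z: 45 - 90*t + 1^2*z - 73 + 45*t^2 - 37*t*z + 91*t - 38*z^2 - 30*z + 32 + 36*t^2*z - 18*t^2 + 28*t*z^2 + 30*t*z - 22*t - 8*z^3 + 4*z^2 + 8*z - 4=27*t^2 - 21*t - 8*z^3 + z^2*(28*t - 34) + z*(36*t^2 - 7*t - 21)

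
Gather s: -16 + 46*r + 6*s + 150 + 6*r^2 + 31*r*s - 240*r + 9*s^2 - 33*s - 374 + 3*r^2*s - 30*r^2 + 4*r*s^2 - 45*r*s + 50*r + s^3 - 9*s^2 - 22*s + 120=-24*r^2 + 4*r*s^2 - 144*r + s^3 + s*(3*r^2 - 14*r - 49) - 120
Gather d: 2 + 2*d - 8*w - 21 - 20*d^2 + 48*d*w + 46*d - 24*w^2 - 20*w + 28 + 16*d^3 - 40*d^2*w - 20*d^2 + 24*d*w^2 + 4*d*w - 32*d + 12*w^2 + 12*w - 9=16*d^3 + d^2*(-40*w - 40) + d*(24*w^2 + 52*w + 16) - 12*w^2 - 16*w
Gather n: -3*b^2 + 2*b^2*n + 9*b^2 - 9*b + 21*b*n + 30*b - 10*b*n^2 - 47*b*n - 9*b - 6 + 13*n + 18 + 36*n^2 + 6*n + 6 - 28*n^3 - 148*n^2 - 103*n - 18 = 6*b^2 + 12*b - 28*n^3 + n^2*(-10*b - 112) + n*(2*b^2 - 26*b - 84)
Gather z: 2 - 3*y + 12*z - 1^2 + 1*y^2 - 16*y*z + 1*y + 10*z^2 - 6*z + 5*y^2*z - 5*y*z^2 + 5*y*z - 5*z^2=y^2 - 2*y + z^2*(5 - 5*y) + z*(5*y^2 - 11*y + 6) + 1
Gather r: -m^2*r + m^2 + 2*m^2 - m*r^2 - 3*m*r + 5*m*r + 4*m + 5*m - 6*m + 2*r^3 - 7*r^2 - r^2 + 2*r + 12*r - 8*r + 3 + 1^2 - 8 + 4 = 3*m^2 + 3*m + 2*r^3 + r^2*(-m - 8) + r*(-m^2 + 2*m + 6)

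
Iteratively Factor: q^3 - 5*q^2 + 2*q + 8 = (q + 1)*(q^2 - 6*q + 8) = (q - 4)*(q + 1)*(q - 2)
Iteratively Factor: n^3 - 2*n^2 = (n)*(n^2 - 2*n) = n^2*(n - 2)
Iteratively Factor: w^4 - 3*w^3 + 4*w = (w + 1)*(w^3 - 4*w^2 + 4*w) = (w - 2)*(w + 1)*(w^2 - 2*w) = (w - 2)^2*(w + 1)*(w)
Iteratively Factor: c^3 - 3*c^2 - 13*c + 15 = (c + 3)*(c^2 - 6*c + 5) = (c - 5)*(c + 3)*(c - 1)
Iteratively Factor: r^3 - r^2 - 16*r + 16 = (r - 1)*(r^2 - 16) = (r - 1)*(r + 4)*(r - 4)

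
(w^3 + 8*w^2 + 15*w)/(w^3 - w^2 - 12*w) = (w + 5)/(w - 4)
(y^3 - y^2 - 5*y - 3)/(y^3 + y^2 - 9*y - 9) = (y + 1)/(y + 3)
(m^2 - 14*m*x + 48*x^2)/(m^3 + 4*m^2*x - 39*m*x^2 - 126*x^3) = (m - 8*x)/(m^2 + 10*m*x + 21*x^2)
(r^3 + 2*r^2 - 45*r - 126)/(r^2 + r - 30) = (r^2 - 4*r - 21)/(r - 5)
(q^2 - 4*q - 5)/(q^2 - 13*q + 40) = (q + 1)/(q - 8)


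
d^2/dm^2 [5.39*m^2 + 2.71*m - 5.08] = 10.7800000000000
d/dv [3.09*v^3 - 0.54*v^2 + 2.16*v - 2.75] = 9.27*v^2 - 1.08*v + 2.16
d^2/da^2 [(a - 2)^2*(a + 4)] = 6*a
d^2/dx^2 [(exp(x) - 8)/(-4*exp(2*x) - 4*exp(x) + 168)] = (-exp(4*x) + 33*exp(3*x) - 228*exp(2*x) + 1310*exp(x) - 1428)*exp(x)/(4*(exp(6*x) + 3*exp(5*x) - 123*exp(4*x) - 251*exp(3*x) + 5166*exp(2*x) + 5292*exp(x) - 74088))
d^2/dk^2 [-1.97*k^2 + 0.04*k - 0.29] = -3.94000000000000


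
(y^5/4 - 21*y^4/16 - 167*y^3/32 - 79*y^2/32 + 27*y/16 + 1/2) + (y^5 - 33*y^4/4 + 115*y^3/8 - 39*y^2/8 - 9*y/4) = 5*y^5/4 - 153*y^4/16 + 293*y^3/32 - 235*y^2/32 - 9*y/16 + 1/2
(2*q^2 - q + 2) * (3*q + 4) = 6*q^3 + 5*q^2 + 2*q + 8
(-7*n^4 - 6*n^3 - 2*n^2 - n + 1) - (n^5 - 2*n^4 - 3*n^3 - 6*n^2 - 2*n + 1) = -n^5 - 5*n^4 - 3*n^3 + 4*n^2 + n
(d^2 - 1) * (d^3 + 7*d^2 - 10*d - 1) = d^5 + 7*d^4 - 11*d^3 - 8*d^2 + 10*d + 1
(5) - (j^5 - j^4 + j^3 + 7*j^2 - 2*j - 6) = -j^5 + j^4 - j^3 - 7*j^2 + 2*j + 11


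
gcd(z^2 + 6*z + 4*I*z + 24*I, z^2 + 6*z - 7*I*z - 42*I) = z + 6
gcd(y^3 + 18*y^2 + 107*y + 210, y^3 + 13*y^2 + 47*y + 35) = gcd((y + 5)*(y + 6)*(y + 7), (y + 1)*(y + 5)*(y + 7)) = y^2 + 12*y + 35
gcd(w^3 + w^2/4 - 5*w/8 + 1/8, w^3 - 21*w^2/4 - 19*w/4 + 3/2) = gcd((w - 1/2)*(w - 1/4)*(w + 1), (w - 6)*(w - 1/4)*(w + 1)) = w^2 + 3*w/4 - 1/4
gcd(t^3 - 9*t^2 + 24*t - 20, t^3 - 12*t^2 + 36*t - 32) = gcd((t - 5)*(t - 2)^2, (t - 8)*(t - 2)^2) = t^2 - 4*t + 4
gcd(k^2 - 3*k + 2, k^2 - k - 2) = k - 2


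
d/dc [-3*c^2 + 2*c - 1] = 2 - 6*c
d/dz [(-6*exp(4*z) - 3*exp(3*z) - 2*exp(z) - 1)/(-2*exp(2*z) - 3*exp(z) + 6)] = (24*exp(5*z) + 60*exp(4*z) - 126*exp(3*z) - 58*exp(2*z) - 4*exp(z) - 15)*exp(z)/(4*exp(4*z) + 12*exp(3*z) - 15*exp(2*z) - 36*exp(z) + 36)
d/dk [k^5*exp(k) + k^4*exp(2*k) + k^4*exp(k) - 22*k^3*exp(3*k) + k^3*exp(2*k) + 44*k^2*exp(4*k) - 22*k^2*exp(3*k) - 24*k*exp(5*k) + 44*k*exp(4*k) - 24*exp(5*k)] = (k^5 + 2*k^4*exp(k) + 6*k^4 - 66*k^3*exp(2*k) + 6*k^3*exp(k) + 4*k^3 + 176*k^2*exp(3*k) - 132*k^2*exp(2*k) + 3*k^2*exp(k) - 120*k*exp(4*k) + 264*k*exp(3*k) - 44*k*exp(2*k) - 144*exp(4*k) + 44*exp(3*k))*exp(k)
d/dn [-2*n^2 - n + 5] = -4*n - 1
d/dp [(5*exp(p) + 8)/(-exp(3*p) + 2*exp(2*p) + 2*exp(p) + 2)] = (10*exp(3*p) + 14*exp(2*p) - 32*exp(p) - 6)*exp(p)/(exp(6*p) - 4*exp(5*p) + 4*exp(3*p) + 12*exp(2*p) + 8*exp(p) + 4)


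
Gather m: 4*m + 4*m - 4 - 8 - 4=8*m - 16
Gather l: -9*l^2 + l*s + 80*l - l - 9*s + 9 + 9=-9*l^2 + l*(s + 79) - 9*s + 18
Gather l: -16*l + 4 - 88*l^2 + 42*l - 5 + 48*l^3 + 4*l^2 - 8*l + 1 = 48*l^3 - 84*l^2 + 18*l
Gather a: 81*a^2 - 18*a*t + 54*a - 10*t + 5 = 81*a^2 + a*(54 - 18*t) - 10*t + 5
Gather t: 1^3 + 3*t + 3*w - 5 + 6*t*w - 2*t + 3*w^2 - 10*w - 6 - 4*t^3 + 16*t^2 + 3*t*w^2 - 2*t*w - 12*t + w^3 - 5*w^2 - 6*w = -4*t^3 + 16*t^2 + t*(3*w^2 + 4*w - 11) + w^3 - 2*w^2 - 13*w - 10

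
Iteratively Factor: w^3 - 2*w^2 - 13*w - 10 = (w + 2)*(w^2 - 4*w - 5) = (w + 1)*(w + 2)*(w - 5)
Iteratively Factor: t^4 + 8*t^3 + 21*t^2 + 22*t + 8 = (t + 1)*(t^3 + 7*t^2 + 14*t + 8) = (t + 1)*(t + 4)*(t^2 + 3*t + 2) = (t + 1)*(t + 2)*(t + 4)*(t + 1)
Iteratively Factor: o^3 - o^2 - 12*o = (o + 3)*(o^2 - 4*o) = o*(o + 3)*(o - 4)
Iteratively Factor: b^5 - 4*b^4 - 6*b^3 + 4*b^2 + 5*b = (b - 1)*(b^4 - 3*b^3 - 9*b^2 - 5*b) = (b - 1)*(b + 1)*(b^3 - 4*b^2 - 5*b) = (b - 5)*(b - 1)*(b + 1)*(b^2 + b) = b*(b - 5)*(b - 1)*(b + 1)*(b + 1)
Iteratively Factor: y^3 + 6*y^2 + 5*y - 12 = (y + 3)*(y^2 + 3*y - 4) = (y + 3)*(y + 4)*(y - 1)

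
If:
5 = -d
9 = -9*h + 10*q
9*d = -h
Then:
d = -5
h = 45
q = 207/5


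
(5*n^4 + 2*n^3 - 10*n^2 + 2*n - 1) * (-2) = -10*n^4 - 4*n^3 + 20*n^2 - 4*n + 2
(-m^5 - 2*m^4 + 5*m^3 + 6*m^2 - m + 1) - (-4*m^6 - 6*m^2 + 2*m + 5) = 4*m^6 - m^5 - 2*m^4 + 5*m^3 + 12*m^2 - 3*m - 4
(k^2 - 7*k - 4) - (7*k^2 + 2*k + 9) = -6*k^2 - 9*k - 13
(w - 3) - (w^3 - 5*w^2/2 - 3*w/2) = -w^3 + 5*w^2/2 + 5*w/2 - 3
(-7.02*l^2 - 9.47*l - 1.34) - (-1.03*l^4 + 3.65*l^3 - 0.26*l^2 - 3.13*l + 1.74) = 1.03*l^4 - 3.65*l^3 - 6.76*l^2 - 6.34*l - 3.08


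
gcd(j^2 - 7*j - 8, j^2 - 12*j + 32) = j - 8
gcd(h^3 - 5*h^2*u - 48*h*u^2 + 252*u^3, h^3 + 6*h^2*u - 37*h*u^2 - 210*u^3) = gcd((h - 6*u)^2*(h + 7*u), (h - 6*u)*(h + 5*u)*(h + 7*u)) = -h^2 - h*u + 42*u^2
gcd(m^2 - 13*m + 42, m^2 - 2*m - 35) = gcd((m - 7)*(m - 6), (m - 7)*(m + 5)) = m - 7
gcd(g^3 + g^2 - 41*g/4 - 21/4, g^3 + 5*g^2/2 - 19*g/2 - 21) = g^2 + g/2 - 21/2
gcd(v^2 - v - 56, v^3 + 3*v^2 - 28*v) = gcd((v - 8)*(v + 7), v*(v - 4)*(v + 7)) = v + 7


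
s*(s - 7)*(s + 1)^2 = s^4 - 5*s^3 - 13*s^2 - 7*s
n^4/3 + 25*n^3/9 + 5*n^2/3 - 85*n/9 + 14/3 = (n/3 + 1)*(n - 1)*(n - 2/3)*(n + 7)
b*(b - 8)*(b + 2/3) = b^3 - 22*b^2/3 - 16*b/3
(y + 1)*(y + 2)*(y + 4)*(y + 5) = y^4 + 12*y^3 + 49*y^2 + 78*y + 40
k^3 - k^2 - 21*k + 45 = (k - 3)^2*(k + 5)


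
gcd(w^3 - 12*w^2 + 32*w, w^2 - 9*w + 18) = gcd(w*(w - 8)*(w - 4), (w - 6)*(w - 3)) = 1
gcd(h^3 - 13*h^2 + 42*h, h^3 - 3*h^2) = h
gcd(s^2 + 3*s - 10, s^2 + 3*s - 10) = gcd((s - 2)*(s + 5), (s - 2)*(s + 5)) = s^2 + 3*s - 10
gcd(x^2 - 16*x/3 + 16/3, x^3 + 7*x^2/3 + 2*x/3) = 1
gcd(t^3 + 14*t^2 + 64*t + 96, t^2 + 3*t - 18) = t + 6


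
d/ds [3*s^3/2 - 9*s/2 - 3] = 9*s^2/2 - 9/2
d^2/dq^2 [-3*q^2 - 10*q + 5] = -6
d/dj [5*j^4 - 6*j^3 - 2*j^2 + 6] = 2*j*(10*j^2 - 9*j - 2)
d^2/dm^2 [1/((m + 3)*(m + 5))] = 2*((m + 3)^2 + (m + 3)*(m + 5) + (m + 5)^2)/((m + 3)^3*(m + 5)^3)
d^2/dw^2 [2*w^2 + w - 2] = 4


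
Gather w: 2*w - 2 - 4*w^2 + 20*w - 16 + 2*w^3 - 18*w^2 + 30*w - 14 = 2*w^3 - 22*w^2 + 52*w - 32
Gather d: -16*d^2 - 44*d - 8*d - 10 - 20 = -16*d^2 - 52*d - 30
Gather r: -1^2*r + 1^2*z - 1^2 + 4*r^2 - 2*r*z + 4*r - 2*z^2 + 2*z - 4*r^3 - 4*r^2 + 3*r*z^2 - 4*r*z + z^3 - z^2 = -4*r^3 + r*(3*z^2 - 6*z + 3) + z^3 - 3*z^2 + 3*z - 1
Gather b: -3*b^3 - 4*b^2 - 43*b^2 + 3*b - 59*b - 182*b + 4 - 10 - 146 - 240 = -3*b^3 - 47*b^2 - 238*b - 392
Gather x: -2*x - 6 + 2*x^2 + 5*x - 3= 2*x^2 + 3*x - 9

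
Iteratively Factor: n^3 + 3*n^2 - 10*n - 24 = (n + 4)*(n^2 - n - 6) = (n - 3)*(n + 4)*(n + 2)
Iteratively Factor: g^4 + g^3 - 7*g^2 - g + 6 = (g - 2)*(g^3 + 3*g^2 - g - 3) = (g - 2)*(g + 1)*(g^2 + 2*g - 3) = (g - 2)*(g + 1)*(g + 3)*(g - 1)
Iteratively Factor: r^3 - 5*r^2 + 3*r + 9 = (r + 1)*(r^2 - 6*r + 9) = (r - 3)*(r + 1)*(r - 3)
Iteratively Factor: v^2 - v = (v - 1)*(v)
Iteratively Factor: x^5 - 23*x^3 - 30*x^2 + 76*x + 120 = (x - 2)*(x^4 + 2*x^3 - 19*x^2 - 68*x - 60) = (x - 2)*(x + 2)*(x^3 - 19*x - 30) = (x - 2)*(x + 2)^2*(x^2 - 2*x - 15) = (x - 2)*(x + 2)^2*(x + 3)*(x - 5)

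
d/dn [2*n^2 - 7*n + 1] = 4*n - 7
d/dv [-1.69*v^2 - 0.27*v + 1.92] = -3.38*v - 0.27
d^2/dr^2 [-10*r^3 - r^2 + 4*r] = -60*r - 2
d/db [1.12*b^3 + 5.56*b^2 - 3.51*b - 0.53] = 3.36*b^2 + 11.12*b - 3.51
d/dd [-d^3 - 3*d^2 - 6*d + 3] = -3*d^2 - 6*d - 6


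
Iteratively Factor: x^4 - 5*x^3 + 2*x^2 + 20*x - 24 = (x - 3)*(x^3 - 2*x^2 - 4*x + 8) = (x - 3)*(x + 2)*(x^2 - 4*x + 4) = (x - 3)*(x - 2)*(x + 2)*(x - 2)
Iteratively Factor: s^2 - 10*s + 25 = (s - 5)*(s - 5)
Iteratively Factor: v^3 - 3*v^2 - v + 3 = (v - 3)*(v^2 - 1) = (v - 3)*(v - 1)*(v + 1)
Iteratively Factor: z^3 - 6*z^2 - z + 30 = (z - 3)*(z^2 - 3*z - 10) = (z - 5)*(z - 3)*(z + 2)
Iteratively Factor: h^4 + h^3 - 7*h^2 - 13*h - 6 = (h + 2)*(h^3 - h^2 - 5*h - 3) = (h + 1)*(h + 2)*(h^2 - 2*h - 3) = (h - 3)*(h + 1)*(h + 2)*(h + 1)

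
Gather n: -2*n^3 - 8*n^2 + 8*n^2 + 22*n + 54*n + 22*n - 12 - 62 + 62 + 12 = -2*n^3 + 98*n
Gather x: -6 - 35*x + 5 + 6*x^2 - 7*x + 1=6*x^2 - 42*x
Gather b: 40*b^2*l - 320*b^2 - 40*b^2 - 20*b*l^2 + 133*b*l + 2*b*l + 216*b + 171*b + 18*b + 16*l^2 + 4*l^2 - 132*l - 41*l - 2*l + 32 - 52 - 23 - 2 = b^2*(40*l - 360) + b*(-20*l^2 + 135*l + 405) + 20*l^2 - 175*l - 45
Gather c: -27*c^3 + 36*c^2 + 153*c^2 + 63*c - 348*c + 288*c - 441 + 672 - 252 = -27*c^3 + 189*c^2 + 3*c - 21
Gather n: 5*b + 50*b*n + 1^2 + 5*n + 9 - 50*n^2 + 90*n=5*b - 50*n^2 + n*(50*b + 95) + 10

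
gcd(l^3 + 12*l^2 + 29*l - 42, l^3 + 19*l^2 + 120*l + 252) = l^2 + 13*l + 42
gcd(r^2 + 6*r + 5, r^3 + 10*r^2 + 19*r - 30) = r + 5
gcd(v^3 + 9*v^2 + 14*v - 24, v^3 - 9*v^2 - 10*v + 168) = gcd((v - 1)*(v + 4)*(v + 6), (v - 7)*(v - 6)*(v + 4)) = v + 4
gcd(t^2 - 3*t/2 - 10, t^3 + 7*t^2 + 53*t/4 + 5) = t + 5/2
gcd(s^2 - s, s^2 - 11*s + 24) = 1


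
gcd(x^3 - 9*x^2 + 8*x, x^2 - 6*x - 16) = x - 8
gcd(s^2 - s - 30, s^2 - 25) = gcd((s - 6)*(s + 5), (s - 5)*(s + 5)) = s + 5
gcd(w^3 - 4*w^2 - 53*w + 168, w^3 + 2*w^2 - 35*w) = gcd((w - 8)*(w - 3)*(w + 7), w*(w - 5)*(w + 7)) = w + 7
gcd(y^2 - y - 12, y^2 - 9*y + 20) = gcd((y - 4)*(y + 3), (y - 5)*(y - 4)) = y - 4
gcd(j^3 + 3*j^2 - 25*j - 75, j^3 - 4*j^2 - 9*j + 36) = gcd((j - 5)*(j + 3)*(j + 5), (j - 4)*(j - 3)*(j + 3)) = j + 3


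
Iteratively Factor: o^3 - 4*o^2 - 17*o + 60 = (o - 3)*(o^2 - o - 20) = (o - 5)*(o - 3)*(o + 4)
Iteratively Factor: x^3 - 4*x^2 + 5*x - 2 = (x - 1)*(x^2 - 3*x + 2) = (x - 1)^2*(x - 2)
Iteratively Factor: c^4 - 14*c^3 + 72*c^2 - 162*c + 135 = (c - 5)*(c^3 - 9*c^2 + 27*c - 27) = (c - 5)*(c - 3)*(c^2 - 6*c + 9) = (c - 5)*(c - 3)^2*(c - 3)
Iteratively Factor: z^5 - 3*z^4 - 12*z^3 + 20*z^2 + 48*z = (z - 3)*(z^4 - 12*z^2 - 16*z) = (z - 3)*(z + 2)*(z^3 - 2*z^2 - 8*z) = z*(z - 3)*(z + 2)*(z^2 - 2*z - 8) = z*(z - 4)*(z - 3)*(z + 2)*(z + 2)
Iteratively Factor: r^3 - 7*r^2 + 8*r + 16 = (r - 4)*(r^2 - 3*r - 4) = (r - 4)*(r + 1)*(r - 4)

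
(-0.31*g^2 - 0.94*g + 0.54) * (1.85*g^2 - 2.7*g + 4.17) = -0.5735*g^4 - 0.902*g^3 + 2.2443*g^2 - 5.3778*g + 2.2518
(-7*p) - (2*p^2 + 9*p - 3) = -2*p^2 - 16*p + 3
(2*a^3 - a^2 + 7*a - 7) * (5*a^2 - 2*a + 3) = 10*a^5 - 9*a^4 + 43*a^3 - 52*a^2 + 35*a - 21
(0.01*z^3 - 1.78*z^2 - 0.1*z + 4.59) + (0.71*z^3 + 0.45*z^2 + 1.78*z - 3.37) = 0.72*z^3 - 1.33*z^2 + 1.68*z + 1.22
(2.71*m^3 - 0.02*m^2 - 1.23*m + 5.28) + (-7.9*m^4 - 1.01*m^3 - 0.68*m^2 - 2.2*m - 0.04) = -7.9*m^4 + 1.7*m^3 - 0.7*m^2 - 3.43*m + 5.24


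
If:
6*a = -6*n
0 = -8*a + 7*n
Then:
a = 0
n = 0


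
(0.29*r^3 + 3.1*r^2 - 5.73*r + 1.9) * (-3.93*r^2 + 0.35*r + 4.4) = -1.1397*r^5 - 12.0815*r^4 + 24.8799*r^3 + 4.1675*r^2 - 24.547*r + 8.36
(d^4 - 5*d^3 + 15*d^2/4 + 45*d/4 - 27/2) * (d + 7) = d^5 + 2*d^4 - 125*d^3/4 + 75*d^2/2 + 261*d/4 - 189/2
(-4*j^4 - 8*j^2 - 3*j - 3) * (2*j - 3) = -8*j^5 + 12*j^4 - 16*j^3 + 18*j^2 + 3*j + 9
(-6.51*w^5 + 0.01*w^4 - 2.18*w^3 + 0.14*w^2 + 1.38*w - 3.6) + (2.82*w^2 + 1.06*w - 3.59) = -6.51*w^5 + 0.01*w^4 - 2.18*w^3 + 2.96*w^2 + 2.44*w - 7.19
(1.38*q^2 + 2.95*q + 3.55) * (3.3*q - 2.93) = 4.554*q^3 + 5.6916*q^2 + 3.0715*q - 10.4015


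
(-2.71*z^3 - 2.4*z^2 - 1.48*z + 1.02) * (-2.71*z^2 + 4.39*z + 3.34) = 7.3441*z^5 - 5.3929*z^4 - 15.5766*z^3 - 17.2774*z^2 - 0.465400000000001*z + 3.4068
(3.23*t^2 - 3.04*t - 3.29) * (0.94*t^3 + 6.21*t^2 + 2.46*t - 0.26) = 3.0362*t^5 + 17.2007*t^4 - 14.0252*t^3 - 28.7491*t^2 - 7.303*t + 0.8554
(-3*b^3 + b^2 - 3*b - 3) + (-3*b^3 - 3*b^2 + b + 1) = -6*b^3 - 2*b^2 - 2*b - 2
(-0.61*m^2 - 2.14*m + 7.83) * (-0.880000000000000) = 0.5368*m^2 + 1.8832*m - 6.8904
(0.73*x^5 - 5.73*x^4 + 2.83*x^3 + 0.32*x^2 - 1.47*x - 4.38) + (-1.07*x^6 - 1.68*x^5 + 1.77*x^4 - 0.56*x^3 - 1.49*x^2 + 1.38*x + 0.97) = -1.07*x^6 - 0.95*x^5 - 3.96*x^4 + 2.27*x^3 - 1.17*x^2 - 0.0900000000000001*x - 3.41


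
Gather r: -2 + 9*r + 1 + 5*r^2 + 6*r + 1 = 5*r^2 + 15*r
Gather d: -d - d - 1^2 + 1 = -2*d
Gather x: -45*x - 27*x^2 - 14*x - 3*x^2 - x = -30*x^2 - 60*x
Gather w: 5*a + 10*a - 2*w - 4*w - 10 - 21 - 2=15*a - 6*w - 33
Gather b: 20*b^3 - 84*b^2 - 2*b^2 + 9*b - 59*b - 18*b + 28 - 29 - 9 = 20*b^3 - 86*b^2 - 68*b - 10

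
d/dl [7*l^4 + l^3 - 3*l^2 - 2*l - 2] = 28*l^3 + 3*l^2 - 6*l - 2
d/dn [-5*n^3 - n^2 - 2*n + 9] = -15*n^2 - 2*n - 2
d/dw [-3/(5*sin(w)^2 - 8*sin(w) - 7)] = 6*(5*sin(w) - 4)*cos(w)/(-5*sin(w)^2 + 8*sin(w) + 7)^2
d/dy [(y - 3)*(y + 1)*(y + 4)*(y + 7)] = 4*y^3 + 27*y^2 + 6*y - 89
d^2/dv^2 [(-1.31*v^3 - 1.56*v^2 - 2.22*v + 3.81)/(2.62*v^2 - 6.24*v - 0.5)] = (-1.4210854715202e-14*v^4 - 186.934904*v^3 + 120.135384*v^2 - 393.147768*v + 319.759512)/(17.984728*v^6 - 128.501568*v^5 + 295.752936*v^4 - 193.924224*v^3 - 56.4414*v^2 - 4.68*v - 0.125)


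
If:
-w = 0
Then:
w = 0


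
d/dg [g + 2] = 1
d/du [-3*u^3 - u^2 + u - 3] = -9*u^2 - 2*u + 1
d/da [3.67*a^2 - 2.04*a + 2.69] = 7.34*a - 2.04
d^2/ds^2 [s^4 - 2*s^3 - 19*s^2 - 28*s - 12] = 12*s^2 - 12*s - 38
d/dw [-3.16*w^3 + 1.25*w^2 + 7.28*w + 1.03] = -9.48*w^2 + 2.5*w + 7.28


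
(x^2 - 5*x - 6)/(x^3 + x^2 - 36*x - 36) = 1/(x + 6)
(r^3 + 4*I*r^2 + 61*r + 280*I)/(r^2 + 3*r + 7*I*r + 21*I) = (r^2 - 3*I*r + 40)/(r + 3)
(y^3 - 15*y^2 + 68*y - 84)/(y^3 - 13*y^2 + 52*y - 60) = (y - 7)/(y - 5)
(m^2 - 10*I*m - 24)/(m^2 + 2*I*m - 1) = (m^2 - 10*I*m - 24)/(m^2 + 2*I*m - 1)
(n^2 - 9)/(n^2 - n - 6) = (n + 3)/(n + 2)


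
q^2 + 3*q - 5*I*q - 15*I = (q + 3)*(q - 5*I)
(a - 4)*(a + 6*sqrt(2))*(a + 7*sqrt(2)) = a^3 - 4*a^2 + 13*sqrt(2)*a^2 - 52*sqrt(2)*a + 84*a - 336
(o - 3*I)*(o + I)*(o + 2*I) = o^3 + 7*o + 6*I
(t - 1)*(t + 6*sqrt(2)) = t^2 - t + 6*sqrt(2)*t - 6*sqrt(2)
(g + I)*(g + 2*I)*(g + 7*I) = g^3 + 10*I*g^2 - 23*g - 14*I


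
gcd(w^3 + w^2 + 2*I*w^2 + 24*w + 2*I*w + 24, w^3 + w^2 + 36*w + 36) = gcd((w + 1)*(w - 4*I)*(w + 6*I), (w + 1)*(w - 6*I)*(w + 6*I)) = w^2 + w*(1 + 6*I) + 6*I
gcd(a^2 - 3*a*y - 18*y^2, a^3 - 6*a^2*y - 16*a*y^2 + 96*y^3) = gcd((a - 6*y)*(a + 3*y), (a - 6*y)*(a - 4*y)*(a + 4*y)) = -a + 6*y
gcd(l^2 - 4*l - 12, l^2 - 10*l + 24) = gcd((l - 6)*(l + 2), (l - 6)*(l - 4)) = l - 6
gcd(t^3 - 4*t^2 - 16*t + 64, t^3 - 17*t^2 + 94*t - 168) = t - 4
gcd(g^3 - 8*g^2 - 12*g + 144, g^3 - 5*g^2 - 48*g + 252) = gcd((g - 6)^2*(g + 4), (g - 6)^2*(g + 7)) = g^2 - 12*g + 36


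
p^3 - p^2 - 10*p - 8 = (p - 4)*(p + 1)*(p + 2)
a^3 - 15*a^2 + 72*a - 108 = (a - 6)^2*(a - 3)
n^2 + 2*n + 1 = (n + 1)^2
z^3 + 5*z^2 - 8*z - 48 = (z - 3)*(z + 4)^2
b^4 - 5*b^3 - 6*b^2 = b^2*(b - 6)*(b + 1)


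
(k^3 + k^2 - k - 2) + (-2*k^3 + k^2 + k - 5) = -k^3 + 2*k^2 - 7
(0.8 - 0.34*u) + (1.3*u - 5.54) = 0.96*u - 4.74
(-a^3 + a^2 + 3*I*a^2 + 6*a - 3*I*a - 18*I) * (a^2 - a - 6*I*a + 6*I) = -a^5 + 2*a^4 + 9*I*a^4 + 23*a^3 - 18*I*a^3 - 42*a^2 - 45*I*a^2 - 90*a + 54*I*a + 108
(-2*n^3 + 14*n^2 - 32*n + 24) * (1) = -2*n^3 + 14*n^2 - 32*n + 24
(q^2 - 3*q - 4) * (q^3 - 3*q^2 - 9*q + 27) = q^5 - 6*q^4 - 4*q^3 + 66*q^2 - 45*q - 108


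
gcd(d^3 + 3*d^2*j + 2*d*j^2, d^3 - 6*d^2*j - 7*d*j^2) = d^2 + d*j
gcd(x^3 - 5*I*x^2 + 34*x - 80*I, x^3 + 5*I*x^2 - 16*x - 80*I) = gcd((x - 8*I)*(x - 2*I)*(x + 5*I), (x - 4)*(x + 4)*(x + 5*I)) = x + 5*I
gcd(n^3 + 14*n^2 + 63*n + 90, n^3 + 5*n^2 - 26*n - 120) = n + 6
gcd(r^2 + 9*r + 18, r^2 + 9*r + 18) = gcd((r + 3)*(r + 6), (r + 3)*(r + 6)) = r^2 + 9*r + 18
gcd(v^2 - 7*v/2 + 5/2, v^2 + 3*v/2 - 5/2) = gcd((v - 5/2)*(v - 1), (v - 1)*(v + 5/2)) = v - 1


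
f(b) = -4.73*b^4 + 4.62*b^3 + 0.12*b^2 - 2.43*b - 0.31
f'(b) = -18.92*b^3 + 13.86*b^2 + 0.24*b - 2.43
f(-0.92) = -4.96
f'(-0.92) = 23.81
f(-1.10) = -10.57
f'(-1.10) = 39.26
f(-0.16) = 0.06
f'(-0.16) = -2.04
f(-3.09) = -559.18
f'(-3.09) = 687.37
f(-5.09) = -3769.00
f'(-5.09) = 2850.46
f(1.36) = -7.95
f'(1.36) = -24.06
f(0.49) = -1.20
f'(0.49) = -1.21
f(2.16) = -61.40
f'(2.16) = -127.92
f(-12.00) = -106018.51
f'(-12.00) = 34684.29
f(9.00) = -27678.01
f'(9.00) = -12670.29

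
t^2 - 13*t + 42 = (t - 7)*(t - 6)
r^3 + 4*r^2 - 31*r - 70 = (r - 5)*(r + 2)*(r + 7)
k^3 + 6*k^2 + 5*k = k*(k + 1)*(k + 5)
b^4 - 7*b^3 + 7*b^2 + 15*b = b*(b - 5)*(b - 3)*(b + 1)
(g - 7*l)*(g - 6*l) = g^2 - 13*g*l + 42*l^2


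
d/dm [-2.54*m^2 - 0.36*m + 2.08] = -5.08*m - 0.36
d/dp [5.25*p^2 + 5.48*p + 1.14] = 10.5*p + 5.48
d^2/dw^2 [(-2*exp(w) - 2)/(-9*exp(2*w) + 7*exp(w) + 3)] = (162*exp(4*w) + 774*exp(3*w) - 54*exp(2*w) + 272*exp(w) - 24)*exp(w)/(729*exp(6*w) - 1701*exp(5*w) + 594*exp(4*w) + 791*exp(3*w) - 198*exp(2*w) - 189*exp(w) - 27)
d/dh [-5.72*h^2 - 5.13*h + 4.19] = -11.44*h - 5.13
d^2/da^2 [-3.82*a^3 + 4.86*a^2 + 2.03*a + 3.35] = 9.72 - 22.92*a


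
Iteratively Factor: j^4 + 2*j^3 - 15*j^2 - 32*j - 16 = (j - 4)*(j^3 + 6*j^2 + 9*j + 4) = (j - 4)*(j + 1)*(j^2 + 5*j + 4) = (j - 4)*(j + 1)^2*(j + 4)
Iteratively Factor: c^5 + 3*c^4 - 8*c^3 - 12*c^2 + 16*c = (c + 2)*(c^4 + c^3 - 10*c^2 + 8*c) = (c - 2)*(c + 2)*(c^3 + 3*c^2 - 4*c) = (c - 2)*(c - 1)*(c + 2)*(c^2 + 4*c) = (c - 2)*(c - 1)*(c + 2)*(c + 4)*(c)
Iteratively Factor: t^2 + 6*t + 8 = (t + 2)*(t + 4)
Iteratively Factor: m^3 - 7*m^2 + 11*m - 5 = (m - 1)*(m^2 - 6*m + 5) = (m - 5)*(m - 1)*(m - 1)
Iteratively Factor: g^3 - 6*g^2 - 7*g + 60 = (g + 3)*(g^2 - 9*g + 20) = (g - 5)*(g + 3)*(g - 4)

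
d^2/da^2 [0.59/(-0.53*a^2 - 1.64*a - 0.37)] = (0.331462*a^2 + 1.025656*a - 0.59*(1.06*a + 1.64)*(2.12*a + 3.28) + 0.231398)/(0.53*a^2 + 1.64*a + 0.37)^3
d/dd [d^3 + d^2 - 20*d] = 3*d^2 + 2*d - 20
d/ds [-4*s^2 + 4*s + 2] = 4 - 8*s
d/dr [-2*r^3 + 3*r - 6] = 3 - 6*r^2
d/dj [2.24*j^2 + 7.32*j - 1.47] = 4.48*j + 7.32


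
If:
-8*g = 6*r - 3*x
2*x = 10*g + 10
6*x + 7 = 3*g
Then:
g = -37/27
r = 73/81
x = -50/27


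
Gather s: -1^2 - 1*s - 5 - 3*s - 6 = -4*s - 12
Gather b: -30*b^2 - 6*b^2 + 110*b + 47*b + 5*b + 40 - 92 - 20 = -36*b^2 + 162*b - 72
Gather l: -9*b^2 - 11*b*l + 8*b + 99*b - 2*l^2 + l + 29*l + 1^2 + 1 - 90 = -9*b^2 + 107*b - 2*l^2 + l*(30 - 11*b) - 88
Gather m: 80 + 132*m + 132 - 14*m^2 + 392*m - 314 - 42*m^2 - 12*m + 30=-56*m^2 + 512*m - 72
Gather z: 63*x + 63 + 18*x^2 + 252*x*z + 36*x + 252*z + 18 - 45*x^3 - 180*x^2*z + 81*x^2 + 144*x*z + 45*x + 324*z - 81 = -45*x^3 + 99*x^2 + 144*x + z*(-180*x^2 + 396*x + 576)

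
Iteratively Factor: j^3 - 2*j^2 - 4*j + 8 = (j - 2)*(j^2 - 4) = (j - 2)*(j + 2)*(j - 2)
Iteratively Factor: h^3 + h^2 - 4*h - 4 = (h + 2)*(h^2 - h - 2) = (h - 2)*(h + 2)*(h + 1)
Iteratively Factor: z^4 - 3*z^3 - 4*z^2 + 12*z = (z - 3)*(z^3 - 4*z) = (z - 3)*(z + 2)*(z^2 - 2*z) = z*(z - 3)*(z + 2)*(z - 2)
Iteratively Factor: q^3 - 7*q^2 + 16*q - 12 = (q - 2)*(q^2 - 5*q + 6) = (q - 2)^2*(q - 3)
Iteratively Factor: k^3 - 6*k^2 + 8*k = (k)*(k^2 - 6*k + 8) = k*(k - 2)*(k - 4)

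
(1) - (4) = -3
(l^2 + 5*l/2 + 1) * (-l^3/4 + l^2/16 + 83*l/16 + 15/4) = -l^5/4 - 9*l^4/16 + 163*l^3/32 + 537*l^2/32 + 233*l/16 + 15/4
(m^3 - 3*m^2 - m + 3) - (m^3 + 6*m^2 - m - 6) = 9 - 9*m^2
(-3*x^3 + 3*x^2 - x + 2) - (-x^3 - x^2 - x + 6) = -2*x^3 + 4*x^2 - 4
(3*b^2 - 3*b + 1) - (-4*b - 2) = 3*b^2 + b + 3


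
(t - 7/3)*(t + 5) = t^2 + 8*t/3 - 35/3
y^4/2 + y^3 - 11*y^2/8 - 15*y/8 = y*(y/2 + 1/2)*(y - 3/2)*(y + 5/2)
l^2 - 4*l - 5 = (l - 5)*(l + 1)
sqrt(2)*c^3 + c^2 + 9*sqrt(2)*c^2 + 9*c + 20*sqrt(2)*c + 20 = (c + 4)*(c + 5)*(sqrt(2)*c + 1)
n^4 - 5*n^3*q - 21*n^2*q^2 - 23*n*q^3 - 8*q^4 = (n - 8*q)*(n + q)^3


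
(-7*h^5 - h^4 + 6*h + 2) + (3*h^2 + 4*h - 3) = -7*h^5 - h^4 + 3*h^2 + 10*h - 1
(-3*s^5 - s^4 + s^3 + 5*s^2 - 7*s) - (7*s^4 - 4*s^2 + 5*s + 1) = -3*s^5 - 8*s^4 + s^3 + 9*s^2 - 12*s - 1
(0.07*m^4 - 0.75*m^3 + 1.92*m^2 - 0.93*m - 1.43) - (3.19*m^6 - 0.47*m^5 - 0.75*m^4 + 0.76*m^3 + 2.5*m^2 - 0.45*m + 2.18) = -3.19*m^6 + 0.47*m^5 + 0.82*m^4 - 1.51*m^3 - 0.58*m^2 - 0.48*m - 3.61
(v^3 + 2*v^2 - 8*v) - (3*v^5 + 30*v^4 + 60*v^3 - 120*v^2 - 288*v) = -3*v^5 - 30*v^4 - 59*v^3 + 122*v^2 + 280*v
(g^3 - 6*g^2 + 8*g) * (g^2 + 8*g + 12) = g^5 + 2*g^4 - 28*g^3 - 8*g^2 + 96*g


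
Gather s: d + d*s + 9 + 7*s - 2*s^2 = d - 2*s^2 + s*(d + 7) + 9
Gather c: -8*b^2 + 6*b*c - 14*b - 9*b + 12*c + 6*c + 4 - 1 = -8*b^2 - 23*b + c*(6*b + 18) + 3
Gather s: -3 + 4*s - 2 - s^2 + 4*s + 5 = -s^2 + 8*s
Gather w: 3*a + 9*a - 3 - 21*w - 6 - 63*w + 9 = 12*a - 84*w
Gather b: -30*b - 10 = -30*b - 10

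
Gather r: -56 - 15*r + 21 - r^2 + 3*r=-r^2 - 12*r - 35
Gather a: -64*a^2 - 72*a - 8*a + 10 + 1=-64*a^2 - 80*a + 11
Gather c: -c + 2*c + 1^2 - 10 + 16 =c + 7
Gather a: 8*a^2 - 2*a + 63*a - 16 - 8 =8*a^2 + 61*a - 24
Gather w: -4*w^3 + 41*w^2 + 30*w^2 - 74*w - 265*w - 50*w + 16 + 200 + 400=-4*w^3 + 71*w^2 - 389*w + 616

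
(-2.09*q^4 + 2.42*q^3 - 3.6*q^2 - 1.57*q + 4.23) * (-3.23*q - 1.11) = 6.7507*q^5 - 5.4967*q^4 + 8.9418*q^3 + 9.0671*q^2 - 11.9202*q - 4.6953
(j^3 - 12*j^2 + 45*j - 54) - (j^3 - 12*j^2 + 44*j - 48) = j - 6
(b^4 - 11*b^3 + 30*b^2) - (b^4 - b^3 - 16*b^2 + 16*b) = -10*b^3 + 46*b^2 - 16*b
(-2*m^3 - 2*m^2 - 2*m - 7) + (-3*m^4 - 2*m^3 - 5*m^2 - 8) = -3*m^4 - 4*m^3 - 7*m^2 - 2*m - 15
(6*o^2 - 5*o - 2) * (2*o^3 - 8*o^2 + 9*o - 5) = 12*o^5 - 58*o^4 + 90*o^3 - 59*o^2 + 7*o + 10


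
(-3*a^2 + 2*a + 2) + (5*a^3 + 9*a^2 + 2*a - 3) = 5*a^3 + 6*a^2 + 4*a - 1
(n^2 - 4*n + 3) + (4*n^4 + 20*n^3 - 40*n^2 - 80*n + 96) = 4*n^4 + 20*n^3 - 39*n^2 - 84*n + 99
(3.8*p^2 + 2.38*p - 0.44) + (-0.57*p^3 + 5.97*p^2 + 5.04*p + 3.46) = -0.57*p^3 + 9.77*p^2 + 7.42*p + 3.02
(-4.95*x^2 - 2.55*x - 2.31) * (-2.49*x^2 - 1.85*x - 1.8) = 12.3255*x^4 + 15.507*x^3 + 19.3794*x^2 + 8.8635*x + 4.158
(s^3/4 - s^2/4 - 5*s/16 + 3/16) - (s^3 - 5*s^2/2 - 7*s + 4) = -3*s^3/4 + 9*s^2/4 + 107*s/16 - 61/16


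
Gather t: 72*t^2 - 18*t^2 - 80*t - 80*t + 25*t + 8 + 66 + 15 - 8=54*t^2 - 135*t + 81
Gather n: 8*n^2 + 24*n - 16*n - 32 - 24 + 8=8*n^2 + 8*n - 48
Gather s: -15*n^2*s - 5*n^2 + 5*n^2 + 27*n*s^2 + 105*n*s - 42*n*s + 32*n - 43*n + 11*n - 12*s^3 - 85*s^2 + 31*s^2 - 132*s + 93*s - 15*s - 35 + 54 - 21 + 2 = -12*s^3 + s^2*(27*n - 54) + s*(-15*n^2 + 63*n - 54)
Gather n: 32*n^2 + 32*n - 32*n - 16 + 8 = 32*n^2 - 8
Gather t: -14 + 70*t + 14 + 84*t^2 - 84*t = 84*t^2 - 14*t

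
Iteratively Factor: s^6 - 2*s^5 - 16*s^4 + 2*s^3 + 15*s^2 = (s + 3)*(s^5 - 5*s^4 - s^3 + 5*s^2) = s*(s + 3)*(s^4 - 5*s^3 - s^2 + 5*s) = s*(s - 5)*(s + 3)*(s^3 - s) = s*(s - 5)*(s + 1)*(s + 3)*(s^2 - s) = s*(s - 5)*(s - 1)*(s + 1)*(s + 3)*(s)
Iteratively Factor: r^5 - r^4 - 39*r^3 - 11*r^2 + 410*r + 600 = (r - 5)*(r^4 + 4*r^3 - 19*r^2 - 106*r - 120) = (r - 5)*(r + 4)*(r^3 - 19*r - 30) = (r - 5)*(r + 3)*(r + 4)*(r^2 - 3*r - 10) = (r - 5)^2*(r + 3)*(r + 4)*(r + 2)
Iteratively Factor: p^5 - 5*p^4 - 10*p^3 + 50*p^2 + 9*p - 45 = (p - 5)*(p^4 - 10*p^2 + 9) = (p - 5)*(p - 3)*(p^3 + 3*p^2 - p - 3) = (p - 5)*(p - 3)*(p + 1)*(p^2 + 2*p - 3) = (p - 5)*(p - 3)*(p - 1)*(p + 1)*(p + 3)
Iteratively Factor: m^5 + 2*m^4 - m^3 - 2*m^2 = (m)*(m^4 + 2*m^3 - m^2 - 2*m) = m*(m + 1)*(m^3 + m^2 - 2*m) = m*(m + 1)*(m + 2)*(m^2 - m) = m*(m - 1)*(m + 1)*(m + 2)*(m)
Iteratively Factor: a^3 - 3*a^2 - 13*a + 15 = (a + 3)*(a^2 - 6*a + 5) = (a - 1)*(a + 3)*(a - 5)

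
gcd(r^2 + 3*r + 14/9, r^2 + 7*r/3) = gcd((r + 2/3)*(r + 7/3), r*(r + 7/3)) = r + 7/3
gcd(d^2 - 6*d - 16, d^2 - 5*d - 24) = d - 8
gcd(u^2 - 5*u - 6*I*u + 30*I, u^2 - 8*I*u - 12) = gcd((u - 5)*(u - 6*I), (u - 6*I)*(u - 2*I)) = u - 6*I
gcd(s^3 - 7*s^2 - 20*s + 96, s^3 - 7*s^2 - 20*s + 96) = s^3 - 7*s^2 - 20*s + 96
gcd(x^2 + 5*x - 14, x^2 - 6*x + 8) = x - 2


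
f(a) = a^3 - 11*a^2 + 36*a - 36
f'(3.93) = -4.13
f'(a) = 3*a^2 - 22*a + 36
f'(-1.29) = 69.37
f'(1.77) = 6.46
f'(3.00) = -3.00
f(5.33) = -5.20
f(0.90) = -11.78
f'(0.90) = 18.63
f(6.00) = 0.00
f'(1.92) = 4.82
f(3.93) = -3.72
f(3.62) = -2.39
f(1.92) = -0.35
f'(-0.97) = 60.16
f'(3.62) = -4.33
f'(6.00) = 12.00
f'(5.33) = 3.97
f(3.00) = 0.00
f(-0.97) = -82.18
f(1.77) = -1.20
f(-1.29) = -102.89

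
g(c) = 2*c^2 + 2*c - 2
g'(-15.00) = -58.00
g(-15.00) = 418.00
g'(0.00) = 2.00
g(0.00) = -2.00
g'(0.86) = 5.44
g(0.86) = 1.20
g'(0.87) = 5.48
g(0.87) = 1.25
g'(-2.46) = -7.84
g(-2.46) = 5.18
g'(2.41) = 11.64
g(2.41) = 14.44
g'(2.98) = 13.92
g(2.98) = 21.72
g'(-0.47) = 0.12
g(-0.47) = -2.50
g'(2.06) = 10.24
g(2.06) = 10.61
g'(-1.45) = -3.80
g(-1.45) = -0.70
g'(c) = 4*c + 2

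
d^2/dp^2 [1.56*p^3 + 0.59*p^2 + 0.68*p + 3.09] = 9.36*p + 1.18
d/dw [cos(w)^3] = -3*sin(w)*cos(w)^2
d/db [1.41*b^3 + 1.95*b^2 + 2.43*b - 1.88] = 4.23*b^2 + 3.9*b + 2.43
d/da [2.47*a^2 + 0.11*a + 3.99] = 4.94*a + 0.11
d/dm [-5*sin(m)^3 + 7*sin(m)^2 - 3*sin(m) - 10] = (-15*sin(m)^2 + 14*sin(m) - 3)*cos(m)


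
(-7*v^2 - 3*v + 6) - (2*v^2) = -9*v^2 - 3*v + 6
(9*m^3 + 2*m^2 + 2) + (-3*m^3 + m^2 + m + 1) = 6*m^3 + 3*m^2 + m + 3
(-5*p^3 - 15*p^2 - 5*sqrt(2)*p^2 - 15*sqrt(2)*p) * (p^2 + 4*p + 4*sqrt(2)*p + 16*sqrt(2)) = -5*p^5 - 25*sqrt(2)*p^4 - 35*p^4 - 175*sqrt(2)*p^3 - 100*p^3 - 300*sqrt(2)*p^2 - 280*p^2 - 480*p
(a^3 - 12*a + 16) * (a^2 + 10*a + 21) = a^5 + 10*a^4 + 9*a^3 - 104*a^2 - 92*a + 336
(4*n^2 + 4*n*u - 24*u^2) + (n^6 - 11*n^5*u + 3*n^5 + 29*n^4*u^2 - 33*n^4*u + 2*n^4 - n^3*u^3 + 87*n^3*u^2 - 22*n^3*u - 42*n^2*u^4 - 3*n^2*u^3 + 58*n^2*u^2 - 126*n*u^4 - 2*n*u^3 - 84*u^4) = n^6 - 11*n^5*u + 3*n^5 + 29*n^4*u^2 - 33*n^4*u + 2*n^4 - n^3*u^3 + 87*n^3*u^2 - 22*n^3*u - 42*n^2*u^4 - 3*n^2*u^3 + 58*n^2*u^2 + 4*n^2 - 126*n*u^4 - 2*n*u^3 + 4*n*u - 84*u^4 - 24*u^2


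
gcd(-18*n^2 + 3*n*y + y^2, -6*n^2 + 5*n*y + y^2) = 6*n + y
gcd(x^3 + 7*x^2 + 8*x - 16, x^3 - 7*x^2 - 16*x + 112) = x + 4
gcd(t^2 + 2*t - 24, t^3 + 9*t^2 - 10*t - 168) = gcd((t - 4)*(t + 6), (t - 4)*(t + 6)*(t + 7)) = t^2 + 2*t - 24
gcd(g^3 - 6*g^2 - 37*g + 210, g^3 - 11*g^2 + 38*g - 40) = g - 5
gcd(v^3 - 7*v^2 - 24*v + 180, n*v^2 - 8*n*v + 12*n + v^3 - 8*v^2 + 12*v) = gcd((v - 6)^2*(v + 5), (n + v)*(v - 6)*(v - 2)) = v - 6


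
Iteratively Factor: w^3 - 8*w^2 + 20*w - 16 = (w - 2)*(w^2 - 6*w + 8) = (w - 2)^2*(w - 4)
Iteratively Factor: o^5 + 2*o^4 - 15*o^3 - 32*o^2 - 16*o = (o + 4)*(o^4 - 2*o^3 - 7*o^2 - 4*o) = o*(o + 4)*(o^3 - 2*o^2 - 7*o - 4) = o*(o - 4)*(o + 4)*(o^2 + 2*o + 1) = o*(o - 4)*(o + 1)*(o + 4)*(o + 1)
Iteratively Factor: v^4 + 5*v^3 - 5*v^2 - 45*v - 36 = (v + 1)*(v^3 + 4*v^2 - 9*v - 36) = (v + 1)*(v + 4)*(v^2 - 9) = (v - 3)*(v + 1)*(v + 4)*(v + 3)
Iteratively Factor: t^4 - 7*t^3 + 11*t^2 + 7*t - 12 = (t - 1)*(t^3 - 6*t^2 + 5*t + 12) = (t - 1)*(t + 1)*(t^2 - 7*t + 12) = (t - 3)*(t - 1)*(t + 1)*(t - 4)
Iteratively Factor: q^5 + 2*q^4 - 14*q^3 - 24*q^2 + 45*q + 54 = (q + 3)*(q^4 - q^3 - 11*q^2 + 9*q + 18) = (q + 1)*(q + 3)*(q^3 - 2*q^2 - 9*q + 18) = (q + 1)*(q + 3)^2*(q^2 - 5*q + 6) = (q - 2)*(q + 1)*(q + 3)^2*(q - 3)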